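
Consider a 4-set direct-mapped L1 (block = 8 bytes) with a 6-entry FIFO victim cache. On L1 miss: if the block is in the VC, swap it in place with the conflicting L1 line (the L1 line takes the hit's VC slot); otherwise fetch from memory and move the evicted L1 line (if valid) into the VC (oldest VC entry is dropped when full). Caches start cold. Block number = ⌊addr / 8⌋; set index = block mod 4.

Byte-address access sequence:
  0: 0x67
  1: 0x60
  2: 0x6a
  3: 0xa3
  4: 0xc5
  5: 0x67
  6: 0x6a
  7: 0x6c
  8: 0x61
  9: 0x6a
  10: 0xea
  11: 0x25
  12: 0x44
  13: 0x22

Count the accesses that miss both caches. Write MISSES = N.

MISSES = 7

  [0] addr=0x67 blk=12 s=0: MISS | VC []
  [1] addr=0x60 blk=12 s=0: L1-HIT | VC []
  [2] addr=0x6a blk=13 s=1: MISS | VC []
  [3] addr=0xa3 blk=20 s=0: MISS | VC [12]
  [4] addr=0xc5 blk=24 s=0: MISS | VC [12, 20]
  [5] addr=0x67 blk=12 s=0: VC-HIT | VC [24, 20]
  [6] addr=0x6a blk=13 s=1: L1-HIT | VC [24, 20]
  [7] addr=0x6c blk=13 s=1: L1-HIT | VC [24, 20]
  [8] addr=0x61 blk=12 s=0: L1-HIT | VC [24, 20]
  [9] addr=0x6a blk=13 s=1: L1-HIT | VC [24, 20]
  [10] addr=0xea blk=29 s=1: MISS | VC [24, 20, 13]
  [11] addr=0x25 blk=4 s=0: MISS | VC [24, 20, 13, 12]
  [12] addr=0x44 blk=8 s=0: MISS | VC [24, 20, 13, 12, 4]
  [13] addr=0x22 blk=4 s=0: VC-HIT | VC [24, 20, 13, 12, 8]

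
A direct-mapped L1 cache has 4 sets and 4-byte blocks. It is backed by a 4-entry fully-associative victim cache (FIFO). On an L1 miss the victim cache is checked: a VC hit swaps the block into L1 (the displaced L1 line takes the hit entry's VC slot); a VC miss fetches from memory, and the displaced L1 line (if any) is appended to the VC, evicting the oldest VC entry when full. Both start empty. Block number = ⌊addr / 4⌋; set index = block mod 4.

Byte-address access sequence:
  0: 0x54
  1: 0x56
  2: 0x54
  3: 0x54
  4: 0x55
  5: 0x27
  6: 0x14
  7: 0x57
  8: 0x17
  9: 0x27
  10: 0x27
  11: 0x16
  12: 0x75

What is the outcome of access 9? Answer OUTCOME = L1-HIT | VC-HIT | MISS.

OUTCOME = VC-HIT

  [0] addr=0x54 blk=21 s=1: MISS | VC []
  [1] addr=0x56 blk=21 s=1: L1-HIT | VC []
  [2] addr=0x54 blk=21 s=1: L1-HIT | VC []
  [3] addr=0x54 blk=21 s=1: L1-HIT | VC []
  [4] addr=0x55 blk=21 s=1: L1-HIT | VC []
  [5] addr=0x27 blk=9 s=1: MISS | VC [21]
  [6] addr=0x14 blk=5 s=1: MISS | VC [21, 9]
  [7] addr=0x57 blk=21 s=1: VC-HIT | VC [5, 9]
  [8] addr=0x17 blk=5 s=1: VC-HIT | VC [21, 9]
  [9] addr=0x27 blk=9 s=1: VC-HIT | VC [21, 5]
  [10] addr=0x27 blk=9 s=1: L1-HIT | VC [21, 5]
  [11] addr=0x16 blk=5 s=1: VC-HIT | VC [21, 9]
  [12] addr=0x75 blk=29 s=1: MISS | VC [21, 9, 5]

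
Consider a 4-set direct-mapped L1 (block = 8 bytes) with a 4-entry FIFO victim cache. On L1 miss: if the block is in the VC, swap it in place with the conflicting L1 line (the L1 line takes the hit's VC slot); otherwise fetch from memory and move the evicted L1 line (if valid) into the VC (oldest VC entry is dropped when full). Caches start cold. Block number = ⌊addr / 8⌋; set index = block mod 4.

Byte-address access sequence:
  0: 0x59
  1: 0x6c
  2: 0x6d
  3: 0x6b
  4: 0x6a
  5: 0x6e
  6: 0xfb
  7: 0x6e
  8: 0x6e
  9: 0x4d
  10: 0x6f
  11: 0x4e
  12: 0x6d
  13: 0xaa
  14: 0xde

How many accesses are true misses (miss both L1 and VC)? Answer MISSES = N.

MISSES = 6

0: 0x59 (blk 11, set 3) → MISS  vc=[]
1: 0x6c (blk 13, set 1) → MISS  vc=[]
2: 0x6d (blk 13, set 1) → L1-HIT  vc=[]
3: 0x6b (blk 13, set 1) → L1-HIT  vc=[]
4: 0x6a (blk 13, set 1) → L1-HIT  vc=[]
5: 0x6e (blk 13, set 1) → L1-HIT  vc=[]
6: 0xfb (blk 31, set 3) → MISS  vc=[11]
7: 0x6e (blk 13, set 1) → L1-HIT  vc=[11]
8: 0x6e (blk 13, set 1) → L1-HIT  vc=[11]
9: 0x4d (blk 9, set 1) → MISS  vc=[11, 13]
10: 0x6f (blk 13, set 1) → VC-HIT  vc=[11, 9]
11: 0x4e (blk 9, set 1) → VC-HIT  vc=[11, 13]
12: 0x6d (blk 13, set 1) → VC-HIT  vc=[11, 9]
13: 0xaa (blk 21, set 1) → MISS  vc=[11, 9, 13]
14: 0xde (blk 27, set 3) → MISS  vc=[11, 9, 13, 31]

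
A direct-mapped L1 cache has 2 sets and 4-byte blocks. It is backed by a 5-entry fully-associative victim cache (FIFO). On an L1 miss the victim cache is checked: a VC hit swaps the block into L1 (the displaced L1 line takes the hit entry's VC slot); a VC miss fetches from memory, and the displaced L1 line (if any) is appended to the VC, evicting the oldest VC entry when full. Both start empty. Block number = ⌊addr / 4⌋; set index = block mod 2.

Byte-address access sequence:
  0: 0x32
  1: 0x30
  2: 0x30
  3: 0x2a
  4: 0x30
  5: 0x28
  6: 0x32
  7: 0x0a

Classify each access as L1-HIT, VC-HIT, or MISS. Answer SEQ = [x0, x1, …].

0: 0x32 (blk 12, set 0) → MISS  vc=[]
1: 0x30 (blk 12, set 0) → L1-HIT  vc=[]
2: 0x30 (blk 12, set 0) → L1-HIT  vc=[]
3: 0x2a (blk 10, set 0) → MISS  vc=[12]
4: 0x30 (blk 12, set 0) → VC-HIT  vc=[10]
5: 0x28 (blk 10, set 0) → VC-HIT  vc=[12]
6: 0x32 (blk 12, set 0) → VC-HIT  vc=[10]
7: 0xa (blk 2, set 0) → MISS  vc=[10, 12]

SEQ = [MISS, L1-HIT, L1-HIT, MISS, VC-HIT, VC-HIT, VC-HIT, MISS]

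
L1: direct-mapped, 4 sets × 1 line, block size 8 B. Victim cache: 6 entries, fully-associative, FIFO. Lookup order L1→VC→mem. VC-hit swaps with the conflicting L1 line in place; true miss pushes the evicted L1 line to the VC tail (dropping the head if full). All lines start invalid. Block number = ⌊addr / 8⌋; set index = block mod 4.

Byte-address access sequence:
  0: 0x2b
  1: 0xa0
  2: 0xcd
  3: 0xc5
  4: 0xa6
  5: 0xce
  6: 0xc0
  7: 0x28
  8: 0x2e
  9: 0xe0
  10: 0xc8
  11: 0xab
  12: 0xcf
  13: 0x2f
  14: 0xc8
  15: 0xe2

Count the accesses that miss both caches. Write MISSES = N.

#0 0x2b→b5/s1 MISS; vc=[]
#1 0xa0→b20/s0 MISS; vc=[]
#2 0xcd→b25/s1 MISS; vc=[5]
#3 0xc5→b24/s0 MISS; vc=[5,20]
#4 0xa6→b20/s0 VC-HIT; vc=[5,24]
#5 0xce→b25/s1 L1-HIT; vc=[5,24]
#6 0xc0→b24/s0 VC-HIT; vc=[5,20]
#7 0x28→b5/s1 VC-HIT; vc=[25,20]
#8 0x2e→b5/s1 L1-HIT; vc=[25,20]
#9 0xe0→b28/s0 MISS; vc=[25,20,24]
#10 0xc8→b25/s1 VC-HIT; vc=[5,20,24]
#11 0xab→b21/s1 MISS; vc=[5,20,24,25]
#12 0xcf→b25/s1 VC-HIT; vc=[5,20,24,21]
#13 0x2f→b5/s1 VC-HIT; vc=[25,20,24,21]
#14 0xc8→b25/s1 VC-HIT; vc=[5,20,24,21]
#15 0xe2→b28/s0 L1-HIT; vc=[5,20,24,21]

MISSES = 6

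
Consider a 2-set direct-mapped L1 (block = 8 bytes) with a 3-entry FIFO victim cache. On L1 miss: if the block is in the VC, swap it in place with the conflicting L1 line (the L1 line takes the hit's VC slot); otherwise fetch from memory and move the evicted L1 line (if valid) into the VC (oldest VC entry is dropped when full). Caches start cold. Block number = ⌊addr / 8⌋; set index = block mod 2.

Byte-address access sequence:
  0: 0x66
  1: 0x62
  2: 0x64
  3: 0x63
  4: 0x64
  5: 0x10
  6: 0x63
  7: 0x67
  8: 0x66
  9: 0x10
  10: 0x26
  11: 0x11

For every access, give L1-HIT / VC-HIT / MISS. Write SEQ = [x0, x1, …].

SEQ = [MISS, L1-HIT, L1-HIT, L1-HIT, L1-HIT, MISS, VC-HIT, L1-HIT, L1-HIT, VC-HIT, MISS, VC-HIT]

0: 0x66 (blk 12, set 0) → MISS  vc=[]
1: 0x62 (blk 12, set 0) → L1-HIT  vc=[]
2: 0x64 (blk 12, set 0) → L1-HIT  vc=[]
3: 0x63 (blk 12, set 0) → L1-HIT  vc=[]
4: 0x64 (blk 12, set 0) → L1-HIT  vc=[]
5: 0x10 (blk 2, set 0) → MISS  vc=[12]
6: 0x63 (blk 12, set 0) → VC-HIT  vc=[2]
7: 0x67 (blk 12, set 0) → L1-HIT  vc=[2]
8: 0x66 (blk 12, set 0) → L1-HIT  vc=[2]
9: 0x10 (blk 2, set 0) → VC-HIT  vc=[12]
10: 0x26 (blk 4, set 0) → MISS  vc=[12, 2]
11: 0x11 (blk 2, set 0) → VC-HIT  vc=[12, 4]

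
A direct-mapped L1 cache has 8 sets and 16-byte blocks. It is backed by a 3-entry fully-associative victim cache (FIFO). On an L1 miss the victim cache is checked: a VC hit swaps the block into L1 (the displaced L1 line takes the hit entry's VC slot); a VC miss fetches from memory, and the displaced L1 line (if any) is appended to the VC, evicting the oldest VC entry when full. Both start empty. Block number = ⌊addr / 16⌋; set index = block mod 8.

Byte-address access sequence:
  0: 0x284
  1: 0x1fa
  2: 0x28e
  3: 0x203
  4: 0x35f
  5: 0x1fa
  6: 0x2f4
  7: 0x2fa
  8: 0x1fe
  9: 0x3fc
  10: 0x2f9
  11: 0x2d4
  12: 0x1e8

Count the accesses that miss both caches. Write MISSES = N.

#0 0x284→b40/s0 MISS; vc=[]
#1 0x1fa→b31/s7 MISS; vc=[]
#2 0x28e→b40/s0 L1-HIT; vc=[]
#3 0x203→b32/s0 MISS; vc=[40]
#4 0x35f→b53/s5 MISS; vc=[40]
#5 0x1fa→b31/s7 L1-HIT; vc=[40]
#6 0x2f4→b47/s7 MISS; vc=[40,31]
#7 0x2fa→b47/s7 L1-HIT; vc=[40,31]
#8 0x1fe→b31/s7 VC-HIT; vc=[40,47]
#9 0x3fc→b63/s7 MISS; vc=[40,47,31]
#10 0x2f9→b47/s7 VC-HIT; vc=[40,63,31]
#11 0x2d4→b45/s5 MISS; vc=[63,31,53]
#12 0x1e8→b30/s6 MISS; vc=[63,31,53]

MISSES = 8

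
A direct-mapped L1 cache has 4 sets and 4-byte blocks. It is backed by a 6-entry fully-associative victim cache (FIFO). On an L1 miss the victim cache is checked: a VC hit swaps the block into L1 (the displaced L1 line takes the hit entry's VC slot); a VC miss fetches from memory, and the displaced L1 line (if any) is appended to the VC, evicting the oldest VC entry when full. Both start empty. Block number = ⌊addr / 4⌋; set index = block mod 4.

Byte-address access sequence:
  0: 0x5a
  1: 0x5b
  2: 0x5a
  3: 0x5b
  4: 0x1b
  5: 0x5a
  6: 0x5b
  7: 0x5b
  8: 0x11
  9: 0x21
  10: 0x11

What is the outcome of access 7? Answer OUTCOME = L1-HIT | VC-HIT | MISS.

#0 0x5a→b22/s2 MISS; vc=[]
#1 0x5b→b22/s2 L1-HIT; vc=[]
#2 0x5a→b22/s2 L1-HIT; vc=[]
#3 0x5b→b22/s2 L1-HIT; vc=[]
#4 0x1b→b6/s2 MISS; vc=[22]
#5 0x5a→b22/s2 VC-HIT; vc=[6]
#6 0x5b→b22/s2 L1-HIT; vc=[6]
#7 0x5b→b22/s2 L1-HIT; vc=[6]
#8 0x11→b4/s0 MISS; vc=[6]
#9 0x21→b8/s0 MISS; vc=[6,4]
#10 0x11→b4/s0 VC-HIT; vc=[6,8]

OUTCOME = L1-HIT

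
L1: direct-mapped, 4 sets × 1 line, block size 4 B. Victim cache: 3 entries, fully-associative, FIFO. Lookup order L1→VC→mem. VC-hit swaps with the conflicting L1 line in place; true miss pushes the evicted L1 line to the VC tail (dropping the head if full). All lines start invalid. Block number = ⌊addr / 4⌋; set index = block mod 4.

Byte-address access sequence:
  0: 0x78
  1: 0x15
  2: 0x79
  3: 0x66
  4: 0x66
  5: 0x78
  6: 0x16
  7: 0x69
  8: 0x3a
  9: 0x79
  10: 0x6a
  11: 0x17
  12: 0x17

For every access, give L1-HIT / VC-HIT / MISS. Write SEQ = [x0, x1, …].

  [0] addr=0x78 blk=30 s=2: MISS | VC []
  [1] addr=0x15 blk=5 s=1: MISS | VC []
  [2] addr=0x79 blk=30 s=2: L1-HIT | VC []
  [3] addr=0x66 blk=25 s=1: MISS | VC [5]
  [4] addr=0x66 blk=25 s=1: L1-HIT | VC [5]
  [5] addr=0x78 blk=30 s=2: L1-HIT | VC [5]
  [6] addr=0x16 blk=5 s=1: VC-HIT | VC [25]
  [7] addr=0x69 blk=26 s=2: MISS | VC [25, 30]
  [8] addr=0x3a blk=14 s=2: MISS | VC [25, 30, 26]
  [9] addr=0x79 blk=30 s=2: VC-HIT | VC [25, 14, 26]
  [10] addr=0x6a blk=26 s=2: VC-HIT | VC [25, 14, 30]
  [11] addr=0x17 blk=5 s=1: L1-HIT | VC [25, 14, 30]
  [12] addr=0x17 blk=5 s=1: L1-HIT | VC [25, 14, 30]

SEQ = [MISS, MISS, L1-HIT, MISS, L1-HIT, L1-HIT, VC-HIT, MISS, MISS, VC-HIT, VC-HIT, L1-HIT, L1-HIT]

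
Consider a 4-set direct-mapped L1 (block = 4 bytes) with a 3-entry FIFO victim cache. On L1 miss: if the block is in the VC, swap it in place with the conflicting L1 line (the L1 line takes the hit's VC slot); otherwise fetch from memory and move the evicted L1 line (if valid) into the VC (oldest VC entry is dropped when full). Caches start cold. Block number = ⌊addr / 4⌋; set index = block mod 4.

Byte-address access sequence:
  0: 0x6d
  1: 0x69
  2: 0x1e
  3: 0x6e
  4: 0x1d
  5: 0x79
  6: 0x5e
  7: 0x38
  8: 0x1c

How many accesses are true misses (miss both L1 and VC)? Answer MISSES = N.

MISSES = 6

0: 0x6d (blk 27, set 3) → MISS  vc=[]
1: 0x69 (blk 26, set 2) → MISS  vc=[]
2: 0x1e (blk 7, set 3) → MISS  vc=[27]
3: 0x6e (blk 27, set 3) → VC-HIT  vc=[7]
4: 0x1d (blk 7, set 3) → VC-HIT  vc=[27]
5: 0x79 (blk 30, set 2) → MISS  vc=[27, 26]
6: 0x5e (blk 23, set 3) → MISS  vc=[27, 26, 7]
7: 0x38 (blk 14, set 2) → MISS  vc=[26, 7, 30]
8: 0x1c (blk 7, set 3) → VC-HIT  vc=[26, 23, 30]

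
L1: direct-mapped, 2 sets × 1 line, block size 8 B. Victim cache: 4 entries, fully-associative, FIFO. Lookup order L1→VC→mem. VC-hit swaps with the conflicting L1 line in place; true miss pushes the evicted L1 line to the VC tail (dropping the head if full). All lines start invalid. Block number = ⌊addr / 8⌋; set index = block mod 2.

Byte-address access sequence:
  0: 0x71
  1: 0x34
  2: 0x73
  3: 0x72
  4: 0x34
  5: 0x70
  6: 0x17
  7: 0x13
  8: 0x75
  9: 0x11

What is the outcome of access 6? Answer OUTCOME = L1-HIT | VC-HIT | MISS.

OUTCOME = MISS

#0 0x71→b14/s0 MISS; vc=[]
#1 0x34→b6/s0 MISS; vc=[14]
#2 0x73→b14/s0 VC-HIT; vc=[6]
#3 0x72→b14/s0 L1-HIT; vc=[6]
#4 0x34→b6/s0 VC-HIT; vc=[14]
#5 0x70→b14/s0 VC-HIT; vc=[6]
#6 0x17→b2/s0 MISS; vc=[6,14]
#7 0x13→b2/s0 L1-HIT; vc=[6,14]
#8 0x75→b14/s0 VC-HIT; vc=[6,2]
#9 0x11→b2/s0 VC-HIT; vc=[6,14]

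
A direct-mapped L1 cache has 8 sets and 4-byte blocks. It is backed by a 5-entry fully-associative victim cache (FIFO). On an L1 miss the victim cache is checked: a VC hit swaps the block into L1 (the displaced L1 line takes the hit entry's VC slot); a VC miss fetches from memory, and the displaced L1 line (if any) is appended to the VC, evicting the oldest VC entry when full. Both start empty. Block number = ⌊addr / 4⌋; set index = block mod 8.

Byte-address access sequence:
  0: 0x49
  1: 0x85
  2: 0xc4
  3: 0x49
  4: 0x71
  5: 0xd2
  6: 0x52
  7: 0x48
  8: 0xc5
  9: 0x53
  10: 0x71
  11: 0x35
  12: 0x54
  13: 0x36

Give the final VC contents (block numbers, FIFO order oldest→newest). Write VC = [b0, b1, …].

  [0] addr=0x49 blk=18 s=2: MISS | VC []
  [1] addr=0x85 blk=33 s=1: MISS | VC []
  [2] addr=0xc4 blk=49 s=1: MISS | VC [33]
  [3] addr=0x49 blk=18 s=2: L1-HIT | VC [33]
  [4] addr=0x71 blk=28 s=4: MISS | VC [33]
  [5] addr=0xd2 blk=52 s=4: MISS | VC [33, 28]
  [6] addr=0x52 blk=20 s=4: MISS | VC [33, 28, 52]
  [7] addr=0x48 blk=18 s=2: L1-HIT | VC [33, 28, 52]
  [8] addr=0xc5 blk=49 s=1: L1-HIT | VC [33, 28, 52]
  [9] addr=0x53 blk=20 s=4: L1-HIT | VC [33, 28, 52]
  [10] addr=0x71 blk=28 s=4: VC-HIT | VC [33, 20, 52]
  [11] addr=0x35 blk=13 s=5: MISS | VC [33, 20, 52]
  [12] addr=0x54 blk=21 s=5: MISS | VC [33, 20, 52, 13]
  [13] addr=0x36 blk=13 s=5: VC-HIT | VC [33, 20, 52, 21]

VC = [33, 20, 52, 21]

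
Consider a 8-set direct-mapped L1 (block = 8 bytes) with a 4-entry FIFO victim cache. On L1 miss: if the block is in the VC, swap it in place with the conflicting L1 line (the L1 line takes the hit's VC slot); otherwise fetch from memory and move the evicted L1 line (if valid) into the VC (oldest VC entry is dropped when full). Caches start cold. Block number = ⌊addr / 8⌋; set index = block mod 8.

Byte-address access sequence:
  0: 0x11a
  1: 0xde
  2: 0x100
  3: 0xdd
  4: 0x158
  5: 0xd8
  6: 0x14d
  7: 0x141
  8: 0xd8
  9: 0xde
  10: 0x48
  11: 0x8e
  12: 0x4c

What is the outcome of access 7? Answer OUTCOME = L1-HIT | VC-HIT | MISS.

OUTCOME = MISS

#0 0x11a→b35/s3 MISS; vc=[]
#1 0xde→b27/s3 MISS; vc=[35]
#2 0x100→b32/s0 MISS; vc=[35]
#3 0xdd→b27/s3 L1-HIT; vc=[35]
#4 0x158→b43/s3 MISS; vc=[35,27]
#5 0xd8→b27/s3 VC-HIT; vc=[35,43]
#6 0x14d→b41/s1 MISS; vc=[35,43]
#7 0x141→b40/s0 MISS; vc=[35,43,32]
#8 0xd8→b27/s3 L1-HIT; vc=[35,43,32]
#9 0xde→b27/s3 L1-HIT; vc=[35,43,32]
#10 0x48→b9/s1 MISS; vc=[35,43,32,41]
#11 0x8e→b17/s1 MISS; vc=[43,32,41,9]
#12 0x4c→b9/s1 VC-HIT; vc=[43,32,41,17]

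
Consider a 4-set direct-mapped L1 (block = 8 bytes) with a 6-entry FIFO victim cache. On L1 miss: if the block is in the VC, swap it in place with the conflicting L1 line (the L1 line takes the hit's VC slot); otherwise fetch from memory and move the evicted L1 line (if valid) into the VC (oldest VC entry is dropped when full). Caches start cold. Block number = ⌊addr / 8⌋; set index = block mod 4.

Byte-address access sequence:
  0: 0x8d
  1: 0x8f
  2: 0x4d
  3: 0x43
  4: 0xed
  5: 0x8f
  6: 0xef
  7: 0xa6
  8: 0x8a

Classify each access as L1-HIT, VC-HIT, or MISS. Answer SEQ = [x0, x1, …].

  [0] addr=0x8d blk=17 s=1: MISS | VC []
  [1] addr=0x8f blk=17 s=1: L1-HIT | VC []
  [2] addr=0x4d blk=9 s=1: MISS | VC [17]
  [3] addr=0x43 blk=8 s=0: MISS | VC [17]
  [4] addr=0xed blk=29 s=1: MISS | VC [17, 9]
  [5] addr=0x8f blk=17 s=1: VC-HIT | VC [29, 9]
  [6] addr=0xef blk=29 s=1: VC-HIT | VC [17, 9]
  [7] addr=0xa6 blk=20 s=0: MISS | VC [17, 9, 8]
  [8] addr=0x8a blk=17 s=1: VC-HIT | VC [29, 9, 8]

SEQ = [MISS, L1-HIT, MISS, MISS, MISS, VC-HIT, VC-HIT, MISS, VC-HIT]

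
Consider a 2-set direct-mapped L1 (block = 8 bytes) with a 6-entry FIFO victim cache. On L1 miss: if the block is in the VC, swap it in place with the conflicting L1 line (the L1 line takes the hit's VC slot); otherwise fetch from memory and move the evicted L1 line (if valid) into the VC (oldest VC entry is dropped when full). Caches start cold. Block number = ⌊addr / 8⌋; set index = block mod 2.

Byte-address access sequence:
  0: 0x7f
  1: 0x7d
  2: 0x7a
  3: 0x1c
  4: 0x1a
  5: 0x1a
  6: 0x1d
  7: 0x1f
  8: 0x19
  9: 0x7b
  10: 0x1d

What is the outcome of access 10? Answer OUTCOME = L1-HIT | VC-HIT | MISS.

OUTCOME = VC-HIT

  [0] addr=0x7f blk=15 s=1: MISS | VC []
  [1] addr=0x7d blk=15 s=1: L1-HIT | VC []
  [2] addr=0x7a blk=15 s=1: L1-HIT | VC []
  [3] addr=0x1c blk=3 s=1: MISS | VC [15]
  [4] addr=0x1a blk=3 s=1: L1-HIT | VC [15]
  [5] addr=0x1a blk=3 s=1: L1-HIT | VC [15]
  [6] addr=0x1d blk=3 s=1: L1-HIT | VC [15]
  [7] addr=0x1f blk=3 s=1: L1-HIT | VC [15]
  [8] addr=0x19 blk=3 s=1: L1-HIT | VC [15]
  [9] addr=0x7b blk=15 s=1: VC-HIT | VC [3]
  [10] addr=0x1d blk=3 s=1: VC-HIT | VC [15]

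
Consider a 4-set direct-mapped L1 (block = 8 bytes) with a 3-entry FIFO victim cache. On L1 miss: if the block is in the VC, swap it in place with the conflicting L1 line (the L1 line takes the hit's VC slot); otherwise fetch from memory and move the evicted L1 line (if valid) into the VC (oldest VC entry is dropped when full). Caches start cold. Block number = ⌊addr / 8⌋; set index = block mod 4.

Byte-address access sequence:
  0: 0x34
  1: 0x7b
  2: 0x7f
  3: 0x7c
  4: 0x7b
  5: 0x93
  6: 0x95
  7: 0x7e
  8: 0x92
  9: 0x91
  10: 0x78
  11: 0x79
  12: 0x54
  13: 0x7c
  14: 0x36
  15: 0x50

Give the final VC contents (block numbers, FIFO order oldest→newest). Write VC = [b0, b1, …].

VC = [6, 18]

  [0] addr=0x34 blk=6 s=2: MISS | VC []
  [1] addr=0x7b blk=15 s=3: MISS | VC []
  [2] addr=0x7f blk=15 s=3: L1-HIT | VC []
  [3] addr=0x7c blk=15 s=3: L1-HIT | VC []
  [4] addr=0x7b blk=15 s=3: L1-HIT | VC []
  [5] addr=0x93 blk=18 s=2: MISS | VC [6]
  [6] addr=0x95 blk=18 s=2: L1-HIT | VC [6]
  [7] addr=0x7e blk=15 s=3: L1-HIT | VC [6]
  [8] addr=0x92 blk=18 s=2: L1-HIT | VC [6]
  [9] addr=0x91 blk=18 s=2: L1-HIT | VC [6]
  [10] addr=0x78 blk=15 s=3: L1-HIT | VC [6]
  [11] addr=0x79 blk=15 s=3: L1-HIT | VC [6]
  [12] addr=0x54 blk=10 s=2: MISS | VC [6, 18]
  [13] addr=0x7c blk=15 s=3: L1-HIT | VC [6, 18]
  [14] addr=0x36 blk=6 s=2: VC-HIT | VC [10, 18]
  [15] addr=0x50 blk=10 s=2: VC-HIT | VC [6, 18]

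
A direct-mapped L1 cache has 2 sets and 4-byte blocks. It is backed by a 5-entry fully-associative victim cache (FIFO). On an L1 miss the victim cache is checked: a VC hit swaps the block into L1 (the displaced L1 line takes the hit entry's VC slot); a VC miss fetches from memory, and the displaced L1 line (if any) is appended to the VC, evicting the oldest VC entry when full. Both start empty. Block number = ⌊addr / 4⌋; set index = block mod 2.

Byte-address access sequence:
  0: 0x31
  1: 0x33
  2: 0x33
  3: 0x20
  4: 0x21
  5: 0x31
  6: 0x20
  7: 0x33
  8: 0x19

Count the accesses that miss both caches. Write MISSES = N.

MISSES = 3

  [0] addr=0x31 blk=12 s=0: MISS | VC []
  [1] addr=0x33 blk=12 s=0: L1-HIT | VC []
  [2] addr=0x33 blk=12 s=0: L1-HIT | VC []
  [3] addr=0x20 blk=8 s=0: MISS | VC [12]
  [4] addr=0x21 blk=8 s=0: L1-HIT | VC [12]
  [5] addr=0x31 blk=12 s=0: VC-HIT | VC [8]
  [6] addr=0x20 blk=8 s=0: VC-HIT | VC [12]
  [7] addr=0x33 blk=12 s=0: VC-HIT | VC [8]
  [8] addr=0x19 blk=6 s=0: MISS | VC [8, 12]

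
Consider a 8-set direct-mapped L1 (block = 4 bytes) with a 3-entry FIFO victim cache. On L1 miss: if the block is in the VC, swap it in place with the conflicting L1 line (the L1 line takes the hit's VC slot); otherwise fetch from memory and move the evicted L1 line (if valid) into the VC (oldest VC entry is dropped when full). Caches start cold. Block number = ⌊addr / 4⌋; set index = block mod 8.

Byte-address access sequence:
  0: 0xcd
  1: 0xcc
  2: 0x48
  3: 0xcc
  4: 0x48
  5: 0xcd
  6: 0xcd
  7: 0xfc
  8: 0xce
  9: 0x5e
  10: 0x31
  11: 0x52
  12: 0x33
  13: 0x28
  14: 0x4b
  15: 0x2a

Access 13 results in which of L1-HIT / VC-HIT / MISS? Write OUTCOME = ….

OUTCOME = MISS

0: 0xcd (blk 51, set 3) → MISS  vc=[]
1: 0xcc (blk 51, set 3) → L1-HIT  vc=[]
2: 0x48 (blk 18, set 2) → MISS  vc=[]
3: 0xcc (blk 51, set 3) → L1-HIT  vc=[]
4: 0x48 (blk 18, set 2) → L1-HIT  vc=[]
5: 0xcd (blk 51, set 3) → L1-HIT  vc=[]
6: 0xcd (blk 51, set 3) → L1-HIT  vc=[]
7: 0xfc (blk 63, set 7) → MISS  vc=[]
8: 0xce (blk 51, set 3) → L1-HIT  vc=[]
9: 0x5e (blk 23, set 7) → MISS  vc=[63]
10: 0x31 (blk 12, set 4) → MISS  vc=[63]
11: 0x52 (blk 20, set 4) → MISS  vc=[63, 12]
12: 0x33 (blk 12, set 4) → VC-HIT  vc=[63, 20]
13: 0x28 (blk 10, set 2) → MISS  vc=[63, 20, 18]
14: 0x4b (blk 18, set 2) → VC-HIT  vc=[63, 20, 10]
15: 0x2a (blk 10, set 2) → VC-HIT  vc=[63, 20, 18]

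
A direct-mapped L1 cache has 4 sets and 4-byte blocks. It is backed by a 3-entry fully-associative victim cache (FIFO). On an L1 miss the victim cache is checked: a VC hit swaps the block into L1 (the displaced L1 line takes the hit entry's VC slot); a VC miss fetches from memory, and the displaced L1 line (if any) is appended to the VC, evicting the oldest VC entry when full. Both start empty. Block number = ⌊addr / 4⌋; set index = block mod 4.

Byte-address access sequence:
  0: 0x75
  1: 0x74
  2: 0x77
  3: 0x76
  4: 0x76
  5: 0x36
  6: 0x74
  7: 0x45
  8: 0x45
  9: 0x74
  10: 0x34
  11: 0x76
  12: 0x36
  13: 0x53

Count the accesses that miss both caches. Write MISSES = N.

  [0] addr=0x75 blk=29 s=1: MISS | VC []
  [1] addr=0x74 blk=29 s=1: L1-HIT | VC []
  [2] addr=0x77 blk=29 s=1: L1-HIT | VC []
  [3] addr=0x76 blk=29 s=1: L1-HIT | VC []
  [4] addr=0x76 blk=29 s=1: L1-HIT | VC []
  [5] addr=0x36 blk=13 s=1: MISS | VC [29]
  [6] addr=0x74 blk=29 s=1: VC-HIT | VC [13]
  [7] addr=0x45 blk=17 s=1: MISS | VC [13, 29]
  [8] addr=0x45 blk=17 s=1: L1-HIT | VC [13, 29]
  [9] addr=0x74 blk=29 s=1: VC-HIT | VC [13, 17]
  [10] addr=0x34 blk=13 s=1: VC-HIT | VC [29, 17]
  [11] addr=0x76 blk=29 s=1: VC-HIT | VC [13, 17]
  [12] addr=0x36 blk=13 s=1: VC-HIT | VC [29, 17]
  [13] addr=0x53 blk=20 s=0: MISS | VC [29, 17]

MISSES = 4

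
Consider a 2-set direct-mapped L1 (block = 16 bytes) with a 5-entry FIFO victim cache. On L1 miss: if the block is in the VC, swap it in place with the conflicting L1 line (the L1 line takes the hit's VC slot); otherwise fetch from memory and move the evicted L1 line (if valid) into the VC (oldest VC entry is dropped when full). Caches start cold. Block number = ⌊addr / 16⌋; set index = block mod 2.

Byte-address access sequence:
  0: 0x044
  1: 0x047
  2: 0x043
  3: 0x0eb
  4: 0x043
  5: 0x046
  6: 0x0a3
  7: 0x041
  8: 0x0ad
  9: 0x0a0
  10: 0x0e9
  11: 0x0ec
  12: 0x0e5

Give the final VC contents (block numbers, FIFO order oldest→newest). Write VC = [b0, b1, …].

#0 0x44→b4/s0 MISS; vc=[]
#1 0x47→b4/s0 L1-HIT; vc=[]
#2 0x43→b4/s0 L1-HIT; vc=[]
#3 0xeb→b14/s0 MISS; vc=[4]
#4 0x43→b4/s0 VC-HIT; vc=[14]
#5 0x46→b4/s0 L1-HIT; vc=[14]
#6 0xa3→b10/s0 MISS; vc=[14,4]
#7 0x41→b4/s0 VC-HIT; vc=[14,10]
#8 0xad→b10/s0 VC-HIT; vc=[14,4]
#9 0xa0→b10/s0 L1-HIT; vc=[14,4]
#10 0xe9→b14/s0 VC-HIT; vc=[10,4]
#11 0xec→b14/s0 L1-HIT; vc=[10,4]
#12 0xe5→b14/s0 L1-HIT; vc=[10,4]

VC = [10, 4]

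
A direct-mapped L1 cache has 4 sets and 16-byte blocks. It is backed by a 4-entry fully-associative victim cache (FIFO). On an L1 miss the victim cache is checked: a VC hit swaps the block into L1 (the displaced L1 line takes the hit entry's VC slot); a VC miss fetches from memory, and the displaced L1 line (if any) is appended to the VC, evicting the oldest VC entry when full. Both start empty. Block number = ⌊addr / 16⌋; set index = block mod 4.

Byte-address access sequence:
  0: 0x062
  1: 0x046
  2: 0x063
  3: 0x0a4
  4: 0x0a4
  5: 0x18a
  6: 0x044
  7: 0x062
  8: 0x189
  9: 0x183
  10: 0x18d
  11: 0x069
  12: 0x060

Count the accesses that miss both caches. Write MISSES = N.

  [0] addr=0x62 blk=6 s=2: MISS | VC []
  [1] addr=0x46 blk=4 s=0: MISS | VC []
  [2] addr=0x63 blk=6 s=2: L1-HIT | VC []
  [3] addr=0xa4 blk=10 s=2: MISS | VC [6]
  [4] addr=0xa4 blk=10 s=2: L1-HIT | VC [6]
  [5] addr=0x18a blk=24 s=0: MISS | VC [6, 4]
  [6] addr=0x44 blk=4 s=0: VC-HIT | VC [6, 24]
  [7] addr=0x62 blk=6 s=2: VC-HIT | VC [10, 24]
  [8] addr=0x189 blk=24 s=0: VC-HIT | VC [10, 4]
  [9] addr=0x183 blk=24 s=0: L1-HIT | VC [10, 4]
  [10] addr=0x18d blk=24 s=0: L1-HIT | VC [10, 4]
  [11] addr=0x69 blk=6 s=2: L1-HIT | VC [10, 4]
  [12] addr=0x60 blk=6 s=2: L1-HIT | VC [10, 4]

MISSES = 4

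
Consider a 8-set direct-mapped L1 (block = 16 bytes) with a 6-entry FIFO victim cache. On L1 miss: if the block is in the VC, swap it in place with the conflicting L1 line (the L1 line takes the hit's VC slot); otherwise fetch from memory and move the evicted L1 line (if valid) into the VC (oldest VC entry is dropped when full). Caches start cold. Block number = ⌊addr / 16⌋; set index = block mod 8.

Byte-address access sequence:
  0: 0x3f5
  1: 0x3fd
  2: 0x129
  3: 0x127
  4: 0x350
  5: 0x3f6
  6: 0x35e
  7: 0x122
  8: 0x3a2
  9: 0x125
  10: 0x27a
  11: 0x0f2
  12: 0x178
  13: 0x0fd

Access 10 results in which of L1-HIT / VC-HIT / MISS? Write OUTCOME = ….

#0 0x3f5→b63/s7 MISS; vc=[]
#1 0x3fd→b63/s7 L1-HIT; vc=[]
#2 0x129→b18/s2 MISS; vc=[]
#3 0x127→b18/s2 L1-HIT; vc=[]
#4 0x350→b53/s5 MISS; vc=[]
#5 0x3f6→b63/s7 L1-HIT; vc=[]
#6 0x35e→b53/s5 L1-HIT; vc=[]
#7 0x122→b18/s2 L1-HIT; vc=[]
#8 0x3a2→b58/s2 MISS; vc=[18]
#9 0x125→b18/s2 VC-HIT; vc=[58]
#10 0x27a→b39/s7 MISS; vc=[58,63]
#11 0xf2→b15/s7 MISS; vc=[58,63,39]
#12 0x178→b23/s7 MISS; vc=[58,63,39,15]
#13 0xfd→b15/s7 VC-HIT; vc=[58,63,39,23]

OUTCOME = MISS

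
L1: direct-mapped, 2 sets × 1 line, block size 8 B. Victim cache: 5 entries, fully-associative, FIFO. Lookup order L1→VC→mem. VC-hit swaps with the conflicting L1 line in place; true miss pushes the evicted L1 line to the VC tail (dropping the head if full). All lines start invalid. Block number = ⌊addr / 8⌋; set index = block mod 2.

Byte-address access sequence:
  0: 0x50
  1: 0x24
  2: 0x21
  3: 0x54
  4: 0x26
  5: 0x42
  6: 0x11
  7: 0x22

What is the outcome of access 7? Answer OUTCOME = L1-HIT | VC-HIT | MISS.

  [0] addr=0x50 blk=10 s=0: MISS | VC []
  [1] addr=0x24 blk=4 s=0: MISS | VC [10]
  [2] addr=0x21 blk=4 s=0: L1-HIT | VC [10]
  [3] addr=0x54 blk=10 s=0: VC-HIT | VC [4]
  [4] addr=0x26 blk=4 s=0: VC-HIT | VC [10]
  [5] addr=0x42 blk=8 s=0: MISS | VC [10, 4]
  [6] addr=0x11 blk=2 s=0: MISS | VC [10, 4, 8]
  [7] addr=0x22 blk=4 s=0: VC-HIT | VC [10, 2, 8]

OUTCOME = VC-HIT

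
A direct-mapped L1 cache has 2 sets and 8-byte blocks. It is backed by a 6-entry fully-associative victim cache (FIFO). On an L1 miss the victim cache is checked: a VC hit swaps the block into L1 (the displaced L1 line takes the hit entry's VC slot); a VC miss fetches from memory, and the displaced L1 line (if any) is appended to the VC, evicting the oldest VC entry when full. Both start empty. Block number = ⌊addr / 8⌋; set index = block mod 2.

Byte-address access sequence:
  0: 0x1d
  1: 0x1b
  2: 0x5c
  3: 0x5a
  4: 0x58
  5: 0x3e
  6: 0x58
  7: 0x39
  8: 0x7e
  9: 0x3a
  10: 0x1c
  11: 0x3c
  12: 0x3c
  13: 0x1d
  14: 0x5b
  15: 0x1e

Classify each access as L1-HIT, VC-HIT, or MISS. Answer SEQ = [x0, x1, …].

0: 0x1d (blk 3, set 1) → MISS  vc=[]
1: 0x1b (blk 3, set 1) → L1-HIT  vc=[]
2: 0x5c (blk 11, set 1) → MISS  vc=[3]
3: 0x5a (blk 11, set 1) → L1-HIT  vc=[3]
4: 0x58 (blk 11, set 1) → L1-HIT  vc=[3]
5: 0x3e (blk 7, set 1) → MISS  vc=[3, 11]
6: 0x58 (blk 11, set 1) → VC-HIT  vc=[3, 7]
7: 0x39 (blk 7, set 1) → VC-HIT  vc=[3, 11]
8: 0x7e (blk 15, set 1) → MISS  vc=[3, 11, 7]
9: 0x3a (blk 7, set 1) → VC-HIT  vc=[3, 11, 15]
10: 0x1c (blk 3, set 1) → VC-HIT  vc=[7, 11, 15]
11: 0x3c (blk 7, set 1) → VC-HIT  vc=[3, 11, 15]
12: 0x3c (blk 7, set 1) → L1-HIT  vc=[3, 11, 15]
13: 0x1d (blk 3, set 1) → VC-HIT  vc=[7, 11, 15]
14: 0x5b (blk 11, set 1) → VC-HIT  vc=[7, 3, 15]
15: 0x1e (blk 3, set 1) → VC-HIT  vc=[7, 11, 15]

SEQ = [MISS, L1-HIT, MISS, L1-HIT, L1-HIT, MISS, VC-HIT, VC-HIT, MISS, VC-HIT, VC-HIT, VC-HIT, L1-HIT, VC-HIT, VC-HIT, VC-HIT]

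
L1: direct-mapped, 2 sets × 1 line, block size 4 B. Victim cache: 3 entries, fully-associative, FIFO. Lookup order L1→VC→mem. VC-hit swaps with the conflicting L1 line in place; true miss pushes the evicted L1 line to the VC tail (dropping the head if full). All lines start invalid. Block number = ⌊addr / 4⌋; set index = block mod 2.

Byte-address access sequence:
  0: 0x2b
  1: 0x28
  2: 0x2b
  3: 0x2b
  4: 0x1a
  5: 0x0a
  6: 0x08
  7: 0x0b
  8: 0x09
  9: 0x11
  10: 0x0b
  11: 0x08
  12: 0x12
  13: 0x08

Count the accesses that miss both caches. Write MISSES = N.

  [0] addr=0x2b blk=10 s=0: MISS | VC []
  [1] addr=0x28 blk=10 s=0: L1-HIT | VC []
  [2] addr=0x2b blk=10 s=0: L1-HIT | VC []
  [3] addr=0x2b blk=10 s=0: L1-HIT | VC []
  [4] addr=0x1a blk=6 s=0: MISS | VC [10]
  [5] addr=0xa blk=2 s=0: MISS | VC [10, 6]
  [6] addr=0x8 blk=2 s=0: L1-HIT | VC [10, 6]
  [7] addr=0xb blk=2 s=0: L1-HIT | VC [10, 6]
  [8] addr=0x9 blk=2 s=0: L1-HIT | VC [10, 6]
  [9] addr=0x11 blk=4 s=0: MISS | VC [10, 6, 2]
  [10] addr=0xb blk=2 s=0: VC-HIT | VC [10, 6, 4]
  [11] addr=0x8 blk=2 s=0: L1-HIT | VC [10, 6, 4]
  [12] addr=0x12 blk=4 s=0: VC-HIT | VC [10, 6, 2]
  [13] addr=0x8 blk=2 s=0: VC-HIT | VC [10, 6, 4]

MISSES = 4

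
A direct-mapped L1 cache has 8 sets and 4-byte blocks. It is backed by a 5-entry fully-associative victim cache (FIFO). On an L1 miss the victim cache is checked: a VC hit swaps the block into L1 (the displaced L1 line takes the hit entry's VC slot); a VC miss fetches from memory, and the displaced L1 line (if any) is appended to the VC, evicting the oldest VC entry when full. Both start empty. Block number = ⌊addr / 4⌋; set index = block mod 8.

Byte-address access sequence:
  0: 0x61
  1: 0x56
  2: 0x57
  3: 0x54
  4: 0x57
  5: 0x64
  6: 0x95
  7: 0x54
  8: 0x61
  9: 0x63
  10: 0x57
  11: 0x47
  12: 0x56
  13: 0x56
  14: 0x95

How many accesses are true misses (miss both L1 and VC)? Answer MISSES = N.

#0 0x61→b24/s0 MISS; vc=[]
#1 0x56→b21/s5 MISS; vc=[]
#2 0x57→b21/s5 L1-HIT; vc=[]
#3 0x54→b21/s5 L1-HIT; vc=[]
#4 0x57→b21/s5 L1-HIT; vc=[]
#5 0x64→b25/s1 MISS; vc=[]
#6 0x95→b37/s5 MISS; vc=[21]
#7 0x54→b21/s5 VC-HIT; vc=[37]
#8 0x61→b24/s0 L1-HIT; vc=[37]
#9 0x63→b24/s0 L1-HIT; vc=[37]
#10 0x57→b21/s5 L1-HIT; vc=[37]
#11 0x47→b17/s1 MISS; vc=[37,25]
#12 0x56→b21/s5 L1-HIT; vc=[37,25]
#13 0x56→b21/s5 L1-HIT; vc=[37,25]
#14 0x95→b37/s5 VC-HIT; vc=[21,25]

MISSES = 5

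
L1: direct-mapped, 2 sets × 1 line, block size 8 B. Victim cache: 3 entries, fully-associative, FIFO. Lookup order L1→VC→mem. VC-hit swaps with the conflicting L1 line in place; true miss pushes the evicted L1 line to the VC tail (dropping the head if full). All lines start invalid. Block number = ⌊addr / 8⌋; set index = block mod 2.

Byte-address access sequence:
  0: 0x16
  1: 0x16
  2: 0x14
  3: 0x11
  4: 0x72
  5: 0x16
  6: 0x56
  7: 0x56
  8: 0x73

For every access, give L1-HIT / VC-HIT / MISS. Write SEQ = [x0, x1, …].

SEQ = [MISS, L1-HIT, L1-HIT, L1-HIT, MISS, VC-HIT, MISS, L1-HIT, VC-HIT]

#0 0x16→b2/s0 MISS; vc=[]
#1 0x16→b2/s0 L1-HIT; vc=[]
#2 0x14→b2/s0 L1-HIT; vc=[]
#3 0x11→b2/s0 L1-HIT; vc=[]
#4 0x72→b14/s0 MISS; vc=[2]
#5 0x16→b2/s0 VC-HIT; vc=[14]
#6 0x56→b10/s0 MISS; vc=[14,2]
#7 0x56→b10/s0 L1-HIT; vc=[14,2]
#8 0x73→b14/s0 VC-HIT; vc=[10,2]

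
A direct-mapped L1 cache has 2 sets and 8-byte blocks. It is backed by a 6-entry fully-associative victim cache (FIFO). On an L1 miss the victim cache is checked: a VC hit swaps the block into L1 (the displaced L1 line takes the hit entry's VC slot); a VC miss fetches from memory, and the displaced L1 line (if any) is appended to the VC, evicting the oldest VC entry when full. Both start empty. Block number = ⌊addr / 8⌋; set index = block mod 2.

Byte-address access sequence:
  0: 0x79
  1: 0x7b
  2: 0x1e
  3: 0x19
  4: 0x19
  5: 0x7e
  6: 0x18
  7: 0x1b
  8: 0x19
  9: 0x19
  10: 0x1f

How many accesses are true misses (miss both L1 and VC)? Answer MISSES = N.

0: 0x79 (blk 15, set 1) → MISS  vc=[]
1: 0x7b (blk 15, set 1) → L1-HIT  vc=[]
2: 0x1e (blk 3, set 1) → MISS  vc=[15]
3: 0x19 (blk 3, set 1) → L1-HIT  vc=[15]
4: 0x19 (blk 3, set 1) → L1-HIT  vc=[15]
5: 0x7e (blk 15, set 1) → VC-HIT  vc=[3]
6: 0x18 (blk 3, set 1) → VC-HIT  vc=[15]
7: 0x1b (blk 3, set 1) → L1-HIT  vc=[15]
8: 0x19 (blk 3, set 1) → L1-HIT  vc=[15]
9: 0x19 (blk 3, set 1) → L1-HIT  vc=[15]
10: 0x1f (blk 3, set 1) → L1-HIT  vc=[15]

MISSES = 2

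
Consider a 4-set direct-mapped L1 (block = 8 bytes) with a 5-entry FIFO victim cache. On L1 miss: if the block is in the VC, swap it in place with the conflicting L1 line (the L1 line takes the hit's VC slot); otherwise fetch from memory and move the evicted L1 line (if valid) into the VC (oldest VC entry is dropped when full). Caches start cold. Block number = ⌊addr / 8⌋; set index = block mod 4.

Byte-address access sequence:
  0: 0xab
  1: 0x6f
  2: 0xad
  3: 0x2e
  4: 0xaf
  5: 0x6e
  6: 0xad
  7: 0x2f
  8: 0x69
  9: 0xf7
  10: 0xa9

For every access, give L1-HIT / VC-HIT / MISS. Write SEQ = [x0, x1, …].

SEQ = [MISS, MISS, VC-HIT, MISS, VC-HIT, VC-HIT, VC-HIT, VC-HIT, VC-HIT, MISS, VC-HIT]

0: 0xab (blk 21, set 1) → MISS  vc=[]
1: 0x6f (blk 13, set 1) → MISS  vc=[21]
2: 0xad (blk 21, set 1) → VC-HIT  vc=[13]
3: 0x2e (blk 5, set 1) → MISS  vc=[13, 21]
4: 0xaf (blk 21, set 1) → VC-HIT  vc=[13, 5]
5: 0x6e (blk 13, set 1) → VC-HIT  vc=[21, 5]
6: 0xad (blk 21, set 1) → VC-HIT  vc=[13, 5]
7: 0x2f (blk 5, set 1) → VC-HIT  vc=[13, 21]
8: 0x69 (blk 13, set 1) → VC-HIT  vc=[5, 21]
9: 0xf7 (blk 30, set 2) → MISS  vc=[5, 21]
10: 0xa9 (blk 21, set 1) → VC-HIT  vc=[5, 13]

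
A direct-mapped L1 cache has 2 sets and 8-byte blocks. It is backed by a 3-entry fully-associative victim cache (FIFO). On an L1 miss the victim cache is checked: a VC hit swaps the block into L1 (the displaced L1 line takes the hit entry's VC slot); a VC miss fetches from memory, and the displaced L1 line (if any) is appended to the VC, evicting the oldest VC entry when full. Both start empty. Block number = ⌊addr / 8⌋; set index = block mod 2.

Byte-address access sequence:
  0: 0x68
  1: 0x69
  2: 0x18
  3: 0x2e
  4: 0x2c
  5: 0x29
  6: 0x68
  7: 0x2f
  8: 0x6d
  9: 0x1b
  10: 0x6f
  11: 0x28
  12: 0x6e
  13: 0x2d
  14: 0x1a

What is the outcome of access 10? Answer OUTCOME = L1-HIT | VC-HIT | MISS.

#0 0x68→b13/s1 MISS; vc=[]
#1 0x69→b13/s1 L1-HIT; vc=[]
#2 0x18→b3/s1 MISS; vc=[13]
#3 0x2e→b5/s1 MISS; vc=[13,3]
#4 0x2c→b5/s1 L1-HIT; vc=[13,3]
#5 0x29→b5/s1 L1-HIT; vc=[13,3]
#6 0x68→b13/s1 VC-HIT; vc=[5,3]
#7 0x2f→b5/s1 VC-HIT; vc=[13,3]
#8 0x6d→b13/s1 VC-HIT; vc=[5,3]
#9 0x1b→b3/s1 VC-HIT; vc=[5,13]
#10 0x6f→b13/s1 VC-HIT; vc=[5,3]
#11 0x28→b5/s1 VC-HIT; vc=[13,3]
#12 0x6e→b13/s1 VC-HIT; vc=[5,3]
#13 0x2d→b5/s1 VC-HIT; vc=[13,3]
#14 0x1a→b3/s1 VC-HIT; vc=[13,5]

OUTCOME = VC-HIT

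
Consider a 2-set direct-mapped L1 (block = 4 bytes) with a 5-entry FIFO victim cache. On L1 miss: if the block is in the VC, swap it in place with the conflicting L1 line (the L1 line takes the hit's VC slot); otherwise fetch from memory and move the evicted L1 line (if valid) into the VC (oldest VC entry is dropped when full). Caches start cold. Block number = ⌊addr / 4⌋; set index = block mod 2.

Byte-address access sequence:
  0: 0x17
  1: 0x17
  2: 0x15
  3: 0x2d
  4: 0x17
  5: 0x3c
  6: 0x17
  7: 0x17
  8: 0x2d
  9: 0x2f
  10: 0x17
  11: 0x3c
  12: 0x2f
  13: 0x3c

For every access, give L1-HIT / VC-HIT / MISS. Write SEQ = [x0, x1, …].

SEQ = [MISS, L1-HIT, L1-HIT, MISS, VC-HIT, MISS, VC-HIT, L1-HIT, VC-HIT, L1-HIT, VC-HIT, VC-HIT, VC-HIT, VC-HIT]

#0 0x17→b5/s1 MISS; vc=[]
#1 0x17→b5/s1 L1-HIT; vc=[]
#2 0x15→b5/s1 L1-HIT; vc=[]
#3 0x2d→b11/s1 MISS; vc=[5]
#4 0x17→b5/s1 VC-HIT; vc=[11]
#5 0x3c→b15/s1 MISS; vc=[11,5]
#6 0x17→b5/s1 VC-HIT; vc=[11,15]
#7 0x17→b5/s1 L1-HIT; vc=[11,15]
#8 0x2d→b11/s1 VC-HIT; vc=[5,15]
#9 0x2f→b11/s1 L1-HIT; vc=[5,15]
#10 0x17→b5/s1 VC-HIT; vc=[11,15]
#11 0x3c→b15/s1 VC-HIT; vc=[11,5]
#12 0x2f→b11/s1 VC-HIT; vc=[15,5]
#13 0x3c→b15/s1 VC-HIT; vc=[11,5]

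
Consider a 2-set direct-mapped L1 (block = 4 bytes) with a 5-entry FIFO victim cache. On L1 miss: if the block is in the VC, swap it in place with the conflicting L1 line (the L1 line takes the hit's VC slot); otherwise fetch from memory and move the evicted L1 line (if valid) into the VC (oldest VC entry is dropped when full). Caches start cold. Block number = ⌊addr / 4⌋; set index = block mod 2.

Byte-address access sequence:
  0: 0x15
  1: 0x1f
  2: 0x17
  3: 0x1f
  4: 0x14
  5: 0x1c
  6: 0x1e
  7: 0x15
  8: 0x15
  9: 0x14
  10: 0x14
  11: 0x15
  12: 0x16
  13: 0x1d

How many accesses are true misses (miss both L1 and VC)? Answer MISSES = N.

MISSES = 2

  [0] addr=0x15 blk=5 s=1: MISS | VC []
  [1] addr=0x1f blk=7 s=1: MISS | VC [5]
  [2] addr=0x17 blk=5 s=1: VC-HIT | VC [7]
  [3] addr=0x1f blk=7 s=1: VC-HIT | VC [5]
  [4] addr=0x14 blk=5 s=1: VC-HIT | VC [7]
  [5] addr=0x1c blk=7 s=1: VC-HIT | VC [5]
  [6] addr=0x1e blk=7 s=1: L1-HIT | VC [5]
  [7] addr=0x15 blk=5 s=1: VC-HIT | VC [7]
  [8] addr=0x15 blk=5 s=1: L1-HIT | VC [7]
  [9] addr=0x14 blk=5 s=1: L1-HIT | VC [7]
  [10] addr=0x14 blk=5 s=1: L1-HIT | VC [7]
  [11] addr=0x15 blk=5 s=1: L1-HIT | VC [7]
  [12] addr=0x16 blk=5 s=1: L1-HIT | VC [7]
  [13] addr=0x1d blk=7 s=1: VC-HIT | VC [5]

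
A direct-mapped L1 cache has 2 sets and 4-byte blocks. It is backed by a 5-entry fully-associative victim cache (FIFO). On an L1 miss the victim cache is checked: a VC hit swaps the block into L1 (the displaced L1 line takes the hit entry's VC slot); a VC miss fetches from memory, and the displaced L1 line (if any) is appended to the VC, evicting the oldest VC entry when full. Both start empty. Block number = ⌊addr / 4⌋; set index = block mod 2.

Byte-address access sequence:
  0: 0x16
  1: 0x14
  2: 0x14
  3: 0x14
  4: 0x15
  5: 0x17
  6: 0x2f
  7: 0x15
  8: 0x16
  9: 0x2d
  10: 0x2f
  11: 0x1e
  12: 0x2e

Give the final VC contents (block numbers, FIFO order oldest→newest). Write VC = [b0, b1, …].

VC = [5, 7]

  [0] addr=0x16 blk=5 s=1: MISS | VC []
  [1] addr=0x14 blk=5 s=1: L1-HIT | VC []
  [2] addr=0x14 blk=5 s=1: L1-HIT | VC []
  [3] addr=0x14 blk=5 s=1: L1-HIT | VC []
  [4] addr=0x15 blk=5 s=1: L1-HIT | VC []
  [5] addr=0x17 blk=5 s=1: L1-HIT | VC []
  [6] addr=0x2f blk=11 s=1: MISS | VC [5]
  [7] addr=0x15 blk=5 s=1: VC-HIT | VC [11]
  [8] addr=0x16 blk=5 s=1: L1-HIT | VC [11]
  [9] addr=0x2d blk=11 s=1: VC-HIT | VC [5]
  [10] addr=0x2f blk=11 s=1: L1-HIT | VC [5]
  [11] addr=0x1e blk=7 s=1: MISS | VC [5, 11]
  [12] addr=0x2e blk=11 s=1: VC-HIT | VC [5, 7]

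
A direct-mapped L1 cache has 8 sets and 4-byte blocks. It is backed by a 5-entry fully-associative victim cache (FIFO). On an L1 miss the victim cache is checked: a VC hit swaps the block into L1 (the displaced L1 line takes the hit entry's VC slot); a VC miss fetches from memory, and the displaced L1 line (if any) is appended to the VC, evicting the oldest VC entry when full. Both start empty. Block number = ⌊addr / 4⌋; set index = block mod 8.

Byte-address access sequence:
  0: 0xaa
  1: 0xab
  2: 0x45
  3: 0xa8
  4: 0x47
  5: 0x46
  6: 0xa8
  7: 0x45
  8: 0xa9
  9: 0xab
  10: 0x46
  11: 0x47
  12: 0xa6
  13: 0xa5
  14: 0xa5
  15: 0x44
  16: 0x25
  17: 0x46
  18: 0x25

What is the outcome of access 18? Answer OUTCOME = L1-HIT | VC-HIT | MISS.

  [0] addr=0xaa blk=42 s=2: MISS | VC []
  [1] addr=0xab blk=42 s=2: L1-HIT | VC []
  [2] addr=0x45 blk=17 s=1: MISS | VC []
  [3] addr=0xa8 blk=42 s=2: L1-HIT | VC []
  [4] addr=0x47 blk=17 s=1: L1-HIT | VC []
  [5] addr=0x46 blk=17 s=1: L1-HIT | VC []
  [6] addr=0xa8 blk=42 s=2: L1-HIT | VC []
  [7] addr=0x45 blk=17 s=1: L1-HIT | VC []
  [8] addr=0xa9 blk=42 s=2: L1-HIT | VC []
  [9] addr=0xab blk=42 s=2: L1-HIT | VC []
  [10] addr=0x46 blk=17 s=1: L1-HIT | VC []
  [11] addr=0x47 blk=17 s=1: L1-HIT | VC []
  [12] addr=0xa6 blk=41 s=1: MISS | VC [17]
  [13] addr=0xa5 blk=41 s=1: L1-HIT | VC [17]
  [14] addr=0xa5 blk=41 s=1: L1-HIT | VC [17]
  [15] addr=0x44 blk=17 s=1: VC-HIT | VC [41]
  [16] addr=0x25 blk=9 s=1: MISS | VC [41, 17]
  [17] addr=0x46 blk=17 s=1: VC-HIT | VC [41, 9]
  [18] addr=0x25 blk=9 s=1: VC-HIT | VC [41, 17]

OUTCOME = VC-HIT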